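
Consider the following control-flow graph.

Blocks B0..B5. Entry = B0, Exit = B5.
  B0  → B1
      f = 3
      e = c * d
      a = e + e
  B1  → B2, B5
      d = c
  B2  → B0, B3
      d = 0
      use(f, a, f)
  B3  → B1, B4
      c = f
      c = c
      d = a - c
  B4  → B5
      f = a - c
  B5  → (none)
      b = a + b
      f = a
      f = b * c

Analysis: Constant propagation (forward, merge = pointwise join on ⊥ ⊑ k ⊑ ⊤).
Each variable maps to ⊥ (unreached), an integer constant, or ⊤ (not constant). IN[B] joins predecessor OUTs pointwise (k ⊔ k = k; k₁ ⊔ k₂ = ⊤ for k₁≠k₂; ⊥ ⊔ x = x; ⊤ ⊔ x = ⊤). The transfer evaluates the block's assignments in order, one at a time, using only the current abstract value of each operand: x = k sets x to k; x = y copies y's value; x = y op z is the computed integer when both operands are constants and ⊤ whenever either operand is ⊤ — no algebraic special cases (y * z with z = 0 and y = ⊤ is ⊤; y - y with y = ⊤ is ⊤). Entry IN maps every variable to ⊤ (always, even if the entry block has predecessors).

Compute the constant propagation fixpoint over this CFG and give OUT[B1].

Answer: {a: ⊤, b: ⊤, c: ⊤, d: ⊤, e: ⊤, f: 3}

Derivation:
Per-block solution:
  B0:  IN=(all ⊤)  OUT={f:3; rest ⊤}
  B1:  IN={f:3; rest ⊤}  OUT={f:3; rest ⊤}
  B2:  IN={f:3; rest ⊤}  OUT={d:0, f:3; rest ⊤}
  B3:  IN={d:0, f:3; rest ⊤}  OUT={c:3, f:3; rest ⊤}
  B4:  IN={c:3, f:3; rest ⊤}  OUT={c:3; rest ⊤}
  B5:  IN=(all ⊤)  OUT=(all ⊤)

Merge at B1: IN[B1] = OUT[B0] ⊔ OUT[B3] = {a: ⊤, b: ⊤, c: ⊤, d: ⊤, e: ⊤, f: 3}
Applying B1's transfer function to that IN value gives OUT[B1] (row B1 above).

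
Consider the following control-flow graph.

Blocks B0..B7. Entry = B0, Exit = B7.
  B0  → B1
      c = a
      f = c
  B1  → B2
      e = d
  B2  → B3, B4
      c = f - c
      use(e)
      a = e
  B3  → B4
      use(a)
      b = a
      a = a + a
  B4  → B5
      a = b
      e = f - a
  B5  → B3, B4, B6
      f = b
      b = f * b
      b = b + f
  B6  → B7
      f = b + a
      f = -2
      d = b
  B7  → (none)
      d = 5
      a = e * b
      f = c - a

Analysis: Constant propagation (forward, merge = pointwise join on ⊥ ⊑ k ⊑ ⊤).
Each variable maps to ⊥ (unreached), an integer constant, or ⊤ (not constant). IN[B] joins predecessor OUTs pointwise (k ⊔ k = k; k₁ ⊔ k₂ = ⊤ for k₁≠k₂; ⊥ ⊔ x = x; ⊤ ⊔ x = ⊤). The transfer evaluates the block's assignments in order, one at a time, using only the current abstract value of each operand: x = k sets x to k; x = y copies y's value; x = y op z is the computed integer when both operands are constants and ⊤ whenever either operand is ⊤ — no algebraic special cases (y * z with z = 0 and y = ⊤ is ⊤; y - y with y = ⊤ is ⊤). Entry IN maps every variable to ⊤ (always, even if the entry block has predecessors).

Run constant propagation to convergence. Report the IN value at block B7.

Answer: {a: ⊤, b: ⊤, c: ⊤, d: ⊤, e: ⊤, f: -2}

Working:
Converged values:
  B0:   IN=(all ⊤)   OUT=(all ⊤)
  B1:   IN=(all ⊤)   OUT=(all ⊤)
  B2:   IN=(all ⊤)   OUT=(all ⊤)
  B3:   IN=(all ⊤)   OUT=(all ⊤)
  B4:   IN=(all ⊤)   OUT=(all ⊤)
  B5:   IN=(all ⊤)   OUT=(all ⊤)
  B6:   IN=(all ⊤)   OUT={f:-2; rest ⊤}
  B7:   IN={f:-2; rest ⊤}   OUT={d:5; rest ⊤}

Merge at B7: IN[B7] = OUT[B6] = {a: ⊤, b: ⊤, c: ⊤, d: ⊤, e: ⊤, f: -2}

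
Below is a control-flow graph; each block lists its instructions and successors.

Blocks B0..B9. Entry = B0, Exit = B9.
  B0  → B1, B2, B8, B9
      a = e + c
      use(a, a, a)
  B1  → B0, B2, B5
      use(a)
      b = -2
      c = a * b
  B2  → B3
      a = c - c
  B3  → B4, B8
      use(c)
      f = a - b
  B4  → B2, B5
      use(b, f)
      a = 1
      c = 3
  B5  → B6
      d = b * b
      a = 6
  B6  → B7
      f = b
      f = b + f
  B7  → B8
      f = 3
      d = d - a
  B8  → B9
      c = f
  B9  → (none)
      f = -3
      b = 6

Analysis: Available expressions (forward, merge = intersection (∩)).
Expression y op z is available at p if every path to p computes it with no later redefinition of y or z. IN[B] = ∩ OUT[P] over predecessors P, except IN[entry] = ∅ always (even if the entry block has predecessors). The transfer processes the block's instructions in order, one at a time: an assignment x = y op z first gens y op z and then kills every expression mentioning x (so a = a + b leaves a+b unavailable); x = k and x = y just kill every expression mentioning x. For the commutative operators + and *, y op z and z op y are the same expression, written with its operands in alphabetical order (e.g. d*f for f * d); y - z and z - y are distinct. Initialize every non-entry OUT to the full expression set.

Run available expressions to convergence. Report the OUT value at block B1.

Per-block solution:
  B0: | IN={} | OUT={c+e}
  B1: | IN={c+e} | OUT={a*b}
  B2: | IN={} | OUT={c-c}
  B3: | IN={c-c} | OUT={a-b, c-c}
  B4: | IN={a-b, c-c} | OUT={}
  B5: | IN={} | OUT={b*b}
  B6: | IN={b*b} | OUT={b*b}
  B7: | IN={b*b} | OUT={b*b}
  B8: | IN={} | OUT={}
  B9: | IN={} | OUT={}

Merge at B1: IN[B1] = OUT[B0] = {c+e}
Applying B1's transfer function to that IN value gives OUT[B1] (row B1 above).

Answer: {a*b}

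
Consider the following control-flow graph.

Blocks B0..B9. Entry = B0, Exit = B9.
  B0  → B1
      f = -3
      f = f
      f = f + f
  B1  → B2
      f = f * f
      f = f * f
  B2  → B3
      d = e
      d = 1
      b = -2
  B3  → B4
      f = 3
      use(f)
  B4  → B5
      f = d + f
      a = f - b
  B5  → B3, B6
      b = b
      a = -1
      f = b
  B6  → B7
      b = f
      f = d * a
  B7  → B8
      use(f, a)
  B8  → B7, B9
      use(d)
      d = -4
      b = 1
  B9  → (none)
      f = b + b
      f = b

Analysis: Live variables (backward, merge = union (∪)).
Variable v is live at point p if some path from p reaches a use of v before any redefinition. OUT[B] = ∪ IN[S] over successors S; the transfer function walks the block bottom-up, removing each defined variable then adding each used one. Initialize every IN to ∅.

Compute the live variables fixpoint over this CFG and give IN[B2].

Answer: {e}

Trace:
Converged values:
  B0:  IN={e}  OUT={e, f}
  B1:  IN={e, f}  OUT={e}
  B2:  IN={e}  OUT={b, d}
  B3:  IN={b, d}  OUT={b, d, f}
  B4:  IN={b, d, f}  OUT={b, d}
  B5:  IN={b, d}  OUT={a, b, d, f}
  B6:  IN={a, d, f}  OUT={a, d, f}
  B7:  IN={a, d, f}  OUT={a, d, f}
  B8:  IN={a, d, f}  OUT={a, b, d, f}
  B9:  IN={b}  OUT={}

Merge at B2: OUT[B2] = IN[B3] = {b, d}
Applying B2's transfer function to that OUT value gives IN[B2] (row B2 above).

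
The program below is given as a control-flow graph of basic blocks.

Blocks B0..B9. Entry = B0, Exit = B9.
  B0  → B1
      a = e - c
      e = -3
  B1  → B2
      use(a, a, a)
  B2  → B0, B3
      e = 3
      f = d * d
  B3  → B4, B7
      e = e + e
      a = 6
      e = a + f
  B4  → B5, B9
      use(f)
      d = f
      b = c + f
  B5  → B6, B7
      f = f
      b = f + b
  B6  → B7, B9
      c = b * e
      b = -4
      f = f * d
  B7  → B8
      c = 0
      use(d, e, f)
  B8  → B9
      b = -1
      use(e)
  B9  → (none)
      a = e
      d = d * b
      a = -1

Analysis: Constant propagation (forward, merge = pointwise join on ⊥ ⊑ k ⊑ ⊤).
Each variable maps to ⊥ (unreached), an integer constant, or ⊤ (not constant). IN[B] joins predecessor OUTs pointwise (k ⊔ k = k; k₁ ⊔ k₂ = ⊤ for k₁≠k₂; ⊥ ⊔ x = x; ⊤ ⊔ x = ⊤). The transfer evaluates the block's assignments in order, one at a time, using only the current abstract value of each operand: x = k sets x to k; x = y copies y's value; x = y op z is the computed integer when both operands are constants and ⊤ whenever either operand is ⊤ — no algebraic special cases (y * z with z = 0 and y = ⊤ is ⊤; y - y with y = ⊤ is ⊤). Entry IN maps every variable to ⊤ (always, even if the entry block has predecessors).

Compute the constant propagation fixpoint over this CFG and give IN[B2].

Fixpoint table:
  B0:  IN=(all ⊤)  OUT={e:-3; rest ⊤}
  B1:  IN={e:-3; rest ⊤}  OUT={e:-3; rest ⊤}
  B2:  IN={e:-3; rest ⊤}  OUT={e:3; rest ⊤}
  B3:  IN={e:3; rest ⊤}  OUT={a:6; rest ⊤}
  B4:  IN={a:6; rest ⊤}  OUT={a:6; rest ⊤}
  B5:  IN={a:6; rest ⊤}  OUT={a:6; rest ⊤}
  B6:  IN={a:6; rest ⊤}  OUT={a:6, b:-4; rest ⊤}
  B7:  IN={a:6; rest ⊤}  OUT={a:6, c:0; rest ⊤}
  B8:  IN={a:6, c:0; rest ⊤}  OUT={a:6, b:-1, c:0; rest ⊤}
  B9:  IN={a:6; rest ⊤}  OUT={a:-1; rest ⊤}

Merge at B2: IN[B2] = OUT[B1] = {a: ⊤, b: ⊤, c: ⊤, d: ⊤, e: -3, f: ⊤}

Answer: {a: ⊤, b: ⊤, c: ⊤, d: ⊤, e: -3, f: ⊤}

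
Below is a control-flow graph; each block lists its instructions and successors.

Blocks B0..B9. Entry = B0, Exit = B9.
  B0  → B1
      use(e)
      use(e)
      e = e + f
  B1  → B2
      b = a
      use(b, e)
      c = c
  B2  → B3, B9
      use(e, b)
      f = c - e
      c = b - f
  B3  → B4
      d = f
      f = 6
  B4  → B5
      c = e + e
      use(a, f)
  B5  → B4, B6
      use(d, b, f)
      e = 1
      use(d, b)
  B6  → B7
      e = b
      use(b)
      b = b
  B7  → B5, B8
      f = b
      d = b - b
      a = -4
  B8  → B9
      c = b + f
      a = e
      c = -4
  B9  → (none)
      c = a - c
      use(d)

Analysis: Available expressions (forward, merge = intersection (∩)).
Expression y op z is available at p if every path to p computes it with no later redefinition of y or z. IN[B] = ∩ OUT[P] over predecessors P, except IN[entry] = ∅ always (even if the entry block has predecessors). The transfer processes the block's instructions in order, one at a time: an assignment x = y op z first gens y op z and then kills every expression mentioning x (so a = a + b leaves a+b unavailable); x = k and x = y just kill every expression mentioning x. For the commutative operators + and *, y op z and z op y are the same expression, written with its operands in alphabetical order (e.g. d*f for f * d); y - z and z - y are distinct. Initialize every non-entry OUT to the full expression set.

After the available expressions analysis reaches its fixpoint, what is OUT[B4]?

Per-block solution:
  B0:   IN={}   OUT={}
  B1:   IN={}   OUT={}
  B2:   IN={}   OUT={b-f}
  B3:   IN={b-f}   OUT={}
  B4:   IN={}   OUT={e+e}
  B5:   IN={}   OUT={}
  B6:   IN={}   OUT={}
  B7:   IN={}   OUT={b-b}
  B8:   IN={b-b}   OUT={b+f, b-b}
  B9:   IN={}   OUT={}

Merge at B4: IN[B4] = OUT[B3] ∩ OUT[B5] = {}
Applying B4's transfer function to that IN value gives OUT[B4] (row B4 above).

Answer: {e+e}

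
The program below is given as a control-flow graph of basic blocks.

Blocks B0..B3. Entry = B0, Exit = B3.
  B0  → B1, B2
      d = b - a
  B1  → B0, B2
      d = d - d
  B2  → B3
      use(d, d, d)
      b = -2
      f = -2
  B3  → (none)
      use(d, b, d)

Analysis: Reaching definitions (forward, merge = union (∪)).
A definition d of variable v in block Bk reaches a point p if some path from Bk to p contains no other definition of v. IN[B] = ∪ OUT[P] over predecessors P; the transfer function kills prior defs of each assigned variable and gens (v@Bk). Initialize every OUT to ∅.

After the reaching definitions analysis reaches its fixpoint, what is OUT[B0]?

Per-block solution:
  B0: | IN={d@B1} | OUT={d@B0}
  B1: | IN={d@B0} | OUT={d@B1}
  B2: | IN={d@B0, d@B1} | OUT={b@B2, d@B0, d@B1, f@B2}
  B3: | IN={b@B2, d@B0, d@B1, f@B2} | OUT={b@B2, d@B0, d@B1, f@B2}

Merge at B0 (entry node, so the boundary value {} is joined with the incoming edge(s)): IN[B0] = {} ⊔ OUT[B1] = {d@B1}
Applying B0's transfer function to that IN value gives OUT[B0] (row B0 above).

Answer: {d@B0}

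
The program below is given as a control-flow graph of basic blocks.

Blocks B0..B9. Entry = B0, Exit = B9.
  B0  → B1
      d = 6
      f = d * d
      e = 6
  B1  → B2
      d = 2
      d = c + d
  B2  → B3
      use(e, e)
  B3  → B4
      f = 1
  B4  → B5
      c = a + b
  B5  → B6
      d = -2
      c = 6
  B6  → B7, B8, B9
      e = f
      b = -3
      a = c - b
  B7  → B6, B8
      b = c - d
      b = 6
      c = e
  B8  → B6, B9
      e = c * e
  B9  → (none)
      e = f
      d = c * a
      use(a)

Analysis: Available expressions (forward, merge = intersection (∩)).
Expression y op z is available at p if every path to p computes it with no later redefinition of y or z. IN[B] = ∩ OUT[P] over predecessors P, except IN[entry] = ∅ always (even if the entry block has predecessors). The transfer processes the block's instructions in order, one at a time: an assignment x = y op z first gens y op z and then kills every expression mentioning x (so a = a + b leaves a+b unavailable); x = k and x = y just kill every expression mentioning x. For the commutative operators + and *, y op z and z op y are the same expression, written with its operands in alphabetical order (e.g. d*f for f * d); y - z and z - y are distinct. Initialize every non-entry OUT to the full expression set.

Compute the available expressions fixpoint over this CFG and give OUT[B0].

Fixpoint table:
  B0:   IN={}   OUT={d*d}
  B1:   IN={d*d}   OUT={}
  B2:   IN={}   OUT={}
  B3:   IN={}   OUT={}
  B4:   IN={}   OUT={a+b}
  B5:   IN={a+b}   OUT={a+b}
  B6:   IN={}   OUT={c-b}
  B7:   IN={c-b}   OUT={}
  B8:   IN={}   OUT={}
  B9:   IN={}   OUT={a*c}

B0 is the boundary node: IN[B0] = {}
Applying B0's transfer function to that IN value gives OUT[B0] (row B0 above).

Answer: {d*d}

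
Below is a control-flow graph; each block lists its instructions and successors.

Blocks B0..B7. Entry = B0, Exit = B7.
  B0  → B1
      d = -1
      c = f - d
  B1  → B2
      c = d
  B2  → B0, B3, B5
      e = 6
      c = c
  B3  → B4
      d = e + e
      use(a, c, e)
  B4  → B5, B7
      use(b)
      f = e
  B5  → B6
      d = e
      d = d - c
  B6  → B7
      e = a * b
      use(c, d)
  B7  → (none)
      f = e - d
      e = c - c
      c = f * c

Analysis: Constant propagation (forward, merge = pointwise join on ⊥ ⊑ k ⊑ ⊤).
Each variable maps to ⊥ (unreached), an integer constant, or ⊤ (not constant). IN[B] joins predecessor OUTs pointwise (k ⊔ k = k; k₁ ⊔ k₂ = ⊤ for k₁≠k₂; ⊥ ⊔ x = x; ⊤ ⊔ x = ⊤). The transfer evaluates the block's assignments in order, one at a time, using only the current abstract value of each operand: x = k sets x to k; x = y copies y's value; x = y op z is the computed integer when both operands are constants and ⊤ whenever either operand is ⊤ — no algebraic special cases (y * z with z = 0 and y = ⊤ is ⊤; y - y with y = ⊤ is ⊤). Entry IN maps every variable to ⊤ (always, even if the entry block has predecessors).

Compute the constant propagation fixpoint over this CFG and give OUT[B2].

Fixpoint table:
  B0:  IN=(all ⊤)  OUT={d:-1; rest ⊤}
  B1:  IN={d:-1; rest ⊤}  OUT={c:-1, d:-1; rest ⊤}
  B2:  IN={c:-1, d:-1; rest ⊤}  OUT={c:-1, d:-1, e:6; rest ⊤}
  B3:  IN={c:-1, d:-1, e:6; rest ⊤}  OUT={c:-1, d:12, e:6; rest ⊤}
  B4:  IN={c:-1, d:12, e:6; rest ⊤}  OUT={c:-1, d:12, e:6, f:6; rest ⊤}
  B5:  IN={c:-1, e:6; rest ⊤}  OUT={c:-1, d:7, e:6; rest ⊤}
  B6:  IN={c:-1, d:7, e:6; rest ⊤}  OUT={c:-1, d:7; rest ⊤}
  B7:  IN={c:-1; rest ⊤}  OUT={e:0; rest ⊤}

Merge at B2: IN[B2] = OUT[B1] = {a: ⊤, b: ⊤, c: -1, d: -1, e: ⊤, f: ⊤}
Applying B2's transfer function to that IN value gives OUT[B2] (row B2 above).

Answer: {a: ⊤, b: ⊤, c: -1, d: -1, e: 6, f: ⊤}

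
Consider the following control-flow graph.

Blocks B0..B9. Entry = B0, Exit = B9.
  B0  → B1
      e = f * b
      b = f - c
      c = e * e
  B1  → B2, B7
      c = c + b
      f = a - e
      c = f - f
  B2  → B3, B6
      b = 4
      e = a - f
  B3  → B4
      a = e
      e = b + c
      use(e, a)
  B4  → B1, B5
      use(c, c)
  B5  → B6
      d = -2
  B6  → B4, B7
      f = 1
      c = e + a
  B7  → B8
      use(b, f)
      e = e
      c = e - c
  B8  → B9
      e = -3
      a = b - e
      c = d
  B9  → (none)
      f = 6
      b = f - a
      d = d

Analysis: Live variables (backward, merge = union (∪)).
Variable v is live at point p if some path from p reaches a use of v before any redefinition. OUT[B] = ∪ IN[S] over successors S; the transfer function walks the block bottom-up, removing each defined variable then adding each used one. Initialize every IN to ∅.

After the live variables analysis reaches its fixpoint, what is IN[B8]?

Per-block solution:
  B0:   IN={a, b, c, d, f}   OUT={a, b, c, d, e}
  B1:   IN={a, b, c, d, e}   OUT={a, b, c, d, e, f}
  B2:   IN={a, c, d, f}   OUT={a, b, c, d, e}
  B3:   IN={b, c, d, e}   OUT={a, b, c, d, e}
  B4:   IN={a, b, c, d, e}   OUT={a, b, c, d, e}
  B5:   IN={a, b, e}   OUT={a, b, d, e}
  B6:   IN={a, b, d, e}   OUT={a, b, c, d, e, f}
  B7:   IN={b, c, d, e, f}   OUT={b, d}
  B8:   IN={b, d}   OUT={a, d}
  B9:   IN={a, d}   OUT={}

Merge at B8: OUT[B8] = IN[B9] = {a, d}
Applying B8's transfer function to that OUT value gives IN[B8] (row B8 above).

Answer: {b, d}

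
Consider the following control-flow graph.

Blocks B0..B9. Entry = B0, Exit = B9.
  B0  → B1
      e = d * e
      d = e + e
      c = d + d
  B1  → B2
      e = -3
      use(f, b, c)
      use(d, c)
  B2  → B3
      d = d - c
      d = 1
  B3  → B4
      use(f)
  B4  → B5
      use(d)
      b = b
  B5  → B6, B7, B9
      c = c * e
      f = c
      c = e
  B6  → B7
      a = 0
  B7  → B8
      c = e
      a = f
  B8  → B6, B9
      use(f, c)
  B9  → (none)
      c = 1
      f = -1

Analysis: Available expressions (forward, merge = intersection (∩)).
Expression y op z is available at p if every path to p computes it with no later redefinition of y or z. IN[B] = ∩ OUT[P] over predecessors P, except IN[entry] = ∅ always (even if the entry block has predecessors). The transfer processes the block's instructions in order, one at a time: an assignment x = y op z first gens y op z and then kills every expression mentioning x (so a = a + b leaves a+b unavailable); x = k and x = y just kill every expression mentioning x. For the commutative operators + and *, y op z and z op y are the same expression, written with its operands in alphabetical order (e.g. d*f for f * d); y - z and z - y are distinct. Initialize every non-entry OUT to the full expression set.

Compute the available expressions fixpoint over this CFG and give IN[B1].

Answer: {d+d, e+e}

Trace:
Fixpoint table:
  B0:   IN={}   OUT={d+d, e+e}
  B1:   IN={d+d, e+e}   OUT={d+d}
  B2:   IN={d+d}   OUT={}
  B3:   IN={}   OUT={}
  B4:   IN={}   OUT={}
  B5:   IN={}   OUT={}
  B6:   IN={}   OUT={}
  B7:   IN={}   OUT={}
  B8:   IN={}   OUT={}
  B9:   IN={}   OUT={}

Merge at B1: IN[B1] = OUT[B0] = {d+d, e+e}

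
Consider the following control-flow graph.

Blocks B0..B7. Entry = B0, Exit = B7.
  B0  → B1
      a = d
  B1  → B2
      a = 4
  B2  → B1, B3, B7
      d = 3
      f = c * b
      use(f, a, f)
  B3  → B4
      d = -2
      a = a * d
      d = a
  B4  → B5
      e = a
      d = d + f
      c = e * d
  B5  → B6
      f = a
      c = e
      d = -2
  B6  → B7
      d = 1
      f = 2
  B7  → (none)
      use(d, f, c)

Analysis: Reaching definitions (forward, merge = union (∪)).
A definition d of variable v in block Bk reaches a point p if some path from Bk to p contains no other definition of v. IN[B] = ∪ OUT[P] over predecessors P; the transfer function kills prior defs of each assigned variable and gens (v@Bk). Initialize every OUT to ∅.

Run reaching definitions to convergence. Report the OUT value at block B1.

Answer: {a@B1, d@B2, f@B2}

Trace:
Fixpoint table:
  B0:   IN={}   OUT={a@B0}
  B1:   IN={a@B0, a@B1, d@B2, f@B2}   OUT={a@B1, d@B2, f@B2}
  B2:   IN={a@B1, d@B2, f@B2}   OUT={a@B1, d@B2, f@B2}
  B3:   IN={a@B1, d@B2, f@B2}   OUT={a@B3, d@B3, f@B2}
  B4:   IN={a@B3, d@B3, f@B2}   OUT={a@B3, c@B4, d@B4, e@B4, f@B2}
  B5:   IN={a@B3, c@B4, d@B4, e@B4, f@B2}   OUT={a@B3, c@B5, d@B5, e@B4, f@B5}
  B6:   IN={a@B3, c@B5, d@B5, e@B4, f@B5}   OUT={a@B3, c@B5, d@B6, e@B4, f@B6}
  B7:   IN={a@B1, a@B3, c@B5, d@B2, d@B6, e@B4, f@B2, f@B6}   OUT={a@B1, a@B3, c@B5, d@B2, d@B6, e@B4, f@B2, f@B6}

Merge at B1: IN[B1] = OUT[B0] ⊔ OUT[B2] = {a@B0, a@B1, d@B2, f@B2}
Applying B1's transfer function to that IN value gives OUT[B1] (row B1 above).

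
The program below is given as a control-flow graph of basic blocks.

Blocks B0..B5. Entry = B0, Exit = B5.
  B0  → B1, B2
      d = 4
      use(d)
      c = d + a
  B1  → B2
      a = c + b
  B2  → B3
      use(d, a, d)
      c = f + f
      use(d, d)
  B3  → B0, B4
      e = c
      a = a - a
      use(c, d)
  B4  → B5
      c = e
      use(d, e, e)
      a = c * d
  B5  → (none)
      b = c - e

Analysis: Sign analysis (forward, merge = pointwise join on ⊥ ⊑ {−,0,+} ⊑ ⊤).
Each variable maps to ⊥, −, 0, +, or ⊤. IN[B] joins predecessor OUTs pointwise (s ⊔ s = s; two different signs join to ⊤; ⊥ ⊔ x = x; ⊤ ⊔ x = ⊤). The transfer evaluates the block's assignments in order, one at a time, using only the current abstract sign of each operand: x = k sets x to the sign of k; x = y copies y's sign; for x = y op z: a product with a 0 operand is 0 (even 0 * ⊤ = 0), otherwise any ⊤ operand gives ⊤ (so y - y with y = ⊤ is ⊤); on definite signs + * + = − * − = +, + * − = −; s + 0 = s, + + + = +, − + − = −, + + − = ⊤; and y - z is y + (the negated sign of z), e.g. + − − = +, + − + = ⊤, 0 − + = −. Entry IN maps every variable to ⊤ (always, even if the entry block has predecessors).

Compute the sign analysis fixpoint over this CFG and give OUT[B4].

Per-block solution:
  B0:   IN=(all ⊤)   OUT={d:+; rest ⊤}
  B1:   IN={d:+; rest ⊤}   OUT={d:+; rest ⊤}
  B2:   IN={d:+; rest ⊤}   OUT={d:+; rest ⊤}
  B3:   IN={d:+; rest ⊤}   OUT={d:+; rest ⊤}
  B4:   IN={d:+; rest ⊤}   OUT={d:+; rest ⊤}
  B5:   IN={d:+; rest ⊤}   OUT={d:+; rest ⊤}

Merge at B4: IN[B4] = OUT[B3] = {a: ⊤, b: ⊤, c: ⊤, d: +, e: ⊤, f: ⊤}
Applying B4's transfer function to that IN value gives OUT[B4] (row B4 above).

Answer: {a: ⊤, b: ⊤, c: ⊤, d: +, e: ⊤, f: ⊤}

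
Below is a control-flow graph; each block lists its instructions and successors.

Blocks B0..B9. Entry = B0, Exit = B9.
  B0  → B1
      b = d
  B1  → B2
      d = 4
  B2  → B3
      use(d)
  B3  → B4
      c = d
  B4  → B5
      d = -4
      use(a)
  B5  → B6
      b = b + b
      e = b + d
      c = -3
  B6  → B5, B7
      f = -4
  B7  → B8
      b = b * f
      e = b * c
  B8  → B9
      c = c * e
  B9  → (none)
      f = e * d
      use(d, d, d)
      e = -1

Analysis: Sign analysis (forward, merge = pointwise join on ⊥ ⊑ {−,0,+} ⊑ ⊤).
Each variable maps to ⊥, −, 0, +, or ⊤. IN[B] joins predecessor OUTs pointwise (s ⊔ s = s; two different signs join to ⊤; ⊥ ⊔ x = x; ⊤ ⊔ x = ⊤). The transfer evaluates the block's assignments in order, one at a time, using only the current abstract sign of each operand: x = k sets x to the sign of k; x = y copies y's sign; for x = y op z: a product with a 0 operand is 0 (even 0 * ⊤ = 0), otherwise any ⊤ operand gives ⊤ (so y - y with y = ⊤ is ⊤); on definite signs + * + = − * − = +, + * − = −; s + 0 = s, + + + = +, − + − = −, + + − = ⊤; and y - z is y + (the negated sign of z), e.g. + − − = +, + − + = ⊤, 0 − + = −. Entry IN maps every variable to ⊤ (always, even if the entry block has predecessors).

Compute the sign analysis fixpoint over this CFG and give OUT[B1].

Answer: {a: ⊤, b: ⊤, c: ⊤, d: +, e: ⊤, f: ⊤}

Trace:
Fixpoint table:
  B0:   IN=(all ⊤)   OUT=(all ⊤)
  B1:   IN=(all ⊤)   OUT={d:+; rest ⊤}
  B2:   IN={d:+; rest ⊤}   OUT={d:+; rest ⊤}
  B3:   IN={d:+; rest ⊤}   OUT={c:+, d:+; rest ⊤}
  B4:   IN={c:+, d:+; rest ⊤}   OUT={c:+, d:-; rest ⊤}
  B5:   IN={d:-; rest ⊤}   OUT={c:-, d:-; rest ⊤}
  B6:   IN={c:-, d:-; rest ⊤}   OUT={c:-, d:-, f:-; rest ⊤}
  B7:   IN={c:-, d:-, f:-; rest ⊤}   OUT={c:-, d:-, f:-; rest ⊤}
  B8:   IN={c:-, d:-, f:-; rest ⊤}   OUT={d:-, f:-; rest ⊤}
  B9:   IN={d:-, f:-; rest ⊤}   OUT={d:-, e:-; rest ⊤}

Merge at B1: IN[B1] = OUT[B0] = {a: ⊤, b: ⊤, c: ⊤, d: ⊤, e: ⊤, f: ⊤}
Applying B1's transfer function to that IN value gives OUT[B1] (row B1 above).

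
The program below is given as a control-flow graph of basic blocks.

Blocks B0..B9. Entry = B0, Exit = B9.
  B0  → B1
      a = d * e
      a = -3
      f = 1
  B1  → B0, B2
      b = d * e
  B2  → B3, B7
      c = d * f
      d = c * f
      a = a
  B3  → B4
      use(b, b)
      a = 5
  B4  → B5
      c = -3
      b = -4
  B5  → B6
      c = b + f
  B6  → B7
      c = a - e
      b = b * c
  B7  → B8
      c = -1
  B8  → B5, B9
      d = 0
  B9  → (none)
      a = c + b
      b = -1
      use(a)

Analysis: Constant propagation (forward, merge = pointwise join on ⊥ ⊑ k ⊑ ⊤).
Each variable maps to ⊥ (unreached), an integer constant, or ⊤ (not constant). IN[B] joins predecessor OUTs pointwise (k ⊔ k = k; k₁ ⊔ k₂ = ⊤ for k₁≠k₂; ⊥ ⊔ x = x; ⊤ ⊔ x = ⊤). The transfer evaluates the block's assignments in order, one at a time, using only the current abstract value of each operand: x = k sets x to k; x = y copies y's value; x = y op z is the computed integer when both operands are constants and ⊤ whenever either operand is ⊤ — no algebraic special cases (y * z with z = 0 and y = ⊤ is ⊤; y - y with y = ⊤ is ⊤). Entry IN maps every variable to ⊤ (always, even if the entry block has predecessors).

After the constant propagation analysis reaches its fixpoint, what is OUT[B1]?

Answer: {a: -3, b: ⊤, c: ⊤, d: ⊤, e: ⊤, f: 1}

Derivation:
Converged values:
  B0:   IN=(all ⊤)   OUT={a:-3, f:1; rest ⊤}
  B1:   IN={a:-3, f:1; rest ⊤}   OUT={a:-3, f:1; rest ⊤}
  B2:   IN={a:-3, f:1; rest ⊤}   OUT={a:-3, f:1; rest ⊤}
  B3:   IN={a:-3, f:1; rest ⊤}   OUT={a:5, f:1; rest ⊤}
  B4:   IN={a:5, f:1; rest ⊤}   OUT={a:5, b:-4, c:-3, f:1; rest ⊤}
  B5:   IN={f:1; rest ⊤}   OUT={f:1; rest ⊤}
  B6:   IN={f:1; rest ⊤}   OUT={f:1; rest ⊤}
  B7:   IN={f:1; rest ⊤}   OUT={c:-1, f:1; rest ⊤}
  B8:   IN={c:-1, f:1; rest ⊤}   OUT={c:-1, d:0, f:1; rest ⊤}
  B9:   IN={c:-1, d:0, f:1; rest ⊤}   OUT={b:-1, c:-1, d:0, f:1; rest ⊤}

Merge at B1: IN[B1] = OUT[B0] = {a: -3, b: ⊤, c: ⊤, d: ⊤, e: ⊤, f: 1}
Applying B1's transfer function to that IN value gives OUT[B1] (row B1 above).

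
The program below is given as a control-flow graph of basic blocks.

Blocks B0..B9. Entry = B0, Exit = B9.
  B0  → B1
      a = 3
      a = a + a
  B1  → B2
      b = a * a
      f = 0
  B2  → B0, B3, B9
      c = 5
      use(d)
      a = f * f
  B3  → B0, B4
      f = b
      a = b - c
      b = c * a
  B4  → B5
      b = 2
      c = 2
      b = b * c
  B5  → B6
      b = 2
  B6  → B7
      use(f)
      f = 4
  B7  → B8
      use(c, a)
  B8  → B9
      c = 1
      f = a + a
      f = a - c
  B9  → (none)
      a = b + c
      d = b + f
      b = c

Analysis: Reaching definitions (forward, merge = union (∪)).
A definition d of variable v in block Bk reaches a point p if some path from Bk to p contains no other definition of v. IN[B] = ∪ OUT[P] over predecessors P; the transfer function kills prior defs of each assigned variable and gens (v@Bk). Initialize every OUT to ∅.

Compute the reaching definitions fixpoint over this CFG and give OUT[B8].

Answer: {a@B3, b@B5, c@B8, f@B8}

Derivation:
Converged values:
  B0:   IN={a@B2, a@B3, b@B1, b@B3, c@B2, f@B1, f@B3}   OUT={a@B0, b@B1, b@B3, c@B2, f@B1, f@B3}
  B1:   IN={a@B0, b@B1, b@B3, c@B2, f@B1, f@B3}   OUT={a@B0, b@B1, c@B2, f@B1}
  B2:   IN={a@B0, b@B1, c@B2, f@B1}   OUT={a@B2, b@B1, c@B2, f@B1}
  B3:   IN={a@B2, b@B1, c@B2, f@B1}   OUT={a@B3, b@B3, c@B2, f@B3}
  B4:   IN={a@B3, b@B3, c@B2, f@B3}   OUT={a@B3, b@B4, c@B4, f@B3}
  B5:   IN={a@B3, b@B4, c@B4, f@B3}   OUT={a@B3, b@B5, c@B4, f@B3}
  B6:   IN={a@B3, b@B5, c@B4, f@B3}   OUT={a@B3, b@B5, c@B4, f@B6}
  B7:   IN={a@B3, b@B5, c@B4, f@B6}   OUT={a@B3, b@B5, c@B4, f@B6}
  B8:   IN={a@B3, b@B5, c@B4, f@B6}   OUT={a@B3, b@B5, c@B8, f@B8}
  B9:   IN={a@B2, a@B3, b@B1, b@B5, c@B2, c@B8, f@B1, f@B8}   OUT={a@B9, b@B9, c@B2, c@B8, d@B9, f@B1, f@B8}

Merge at B8: IN[B8] = OUT[B7] = {a@B3, b@B5, c@B4, f@B6}
Applying B8's transfer function to that IN value gives OUT[B8] (row B8 above).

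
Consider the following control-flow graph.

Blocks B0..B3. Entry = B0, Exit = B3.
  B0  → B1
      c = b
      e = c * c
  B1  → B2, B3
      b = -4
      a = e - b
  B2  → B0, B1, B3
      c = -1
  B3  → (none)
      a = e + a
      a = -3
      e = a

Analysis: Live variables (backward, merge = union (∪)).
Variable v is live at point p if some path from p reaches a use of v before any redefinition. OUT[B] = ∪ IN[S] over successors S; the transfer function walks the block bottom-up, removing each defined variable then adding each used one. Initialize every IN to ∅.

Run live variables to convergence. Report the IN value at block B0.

Fixpoint table:
  B0:   IN={b}   OUT={e}
  B1:   IN={e}   OUT={a, b, e}
  B2:   IN={a, b, e}   OUT={a, b, e}
  B3:   IN={a, e}   OUT={}

Merge at B0: OUT[B0] = IN[B1] = {e}
Applying B0's transfer function to that OUT value gives IN[B0] (row B0 above).

Answer: {b}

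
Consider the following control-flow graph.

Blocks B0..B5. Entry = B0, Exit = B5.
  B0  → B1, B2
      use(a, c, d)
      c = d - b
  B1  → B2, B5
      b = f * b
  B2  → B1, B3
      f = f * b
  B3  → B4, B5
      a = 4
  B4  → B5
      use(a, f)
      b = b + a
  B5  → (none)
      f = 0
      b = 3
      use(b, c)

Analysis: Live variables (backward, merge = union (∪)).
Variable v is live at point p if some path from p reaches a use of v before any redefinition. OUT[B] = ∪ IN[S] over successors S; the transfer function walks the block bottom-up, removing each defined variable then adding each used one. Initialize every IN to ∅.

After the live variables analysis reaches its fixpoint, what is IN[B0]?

Fixpoint table:
  B0:   IN={a, b, c, d, f}   OUT={b, c, f}
  B1:   IN={b, c, f}   OUT={b, c, f}
  B2:   IN={b, c, f}   OUT={b, c, f}
  B3:   IN={b, c, f}   OUT={a, b, c, f}
  B4:   IN={a, b, c, f}   OUT={c}
  B5:   IN={c}   OUT={}

Merge at B0: OUT[B0] = IN[B1] ⊔ IN[B2] = {b, c, f}
Applying B0's transfer function to that OUT value gives IN[B0] (row B0 above).

Answer: {a, b, c, d, f}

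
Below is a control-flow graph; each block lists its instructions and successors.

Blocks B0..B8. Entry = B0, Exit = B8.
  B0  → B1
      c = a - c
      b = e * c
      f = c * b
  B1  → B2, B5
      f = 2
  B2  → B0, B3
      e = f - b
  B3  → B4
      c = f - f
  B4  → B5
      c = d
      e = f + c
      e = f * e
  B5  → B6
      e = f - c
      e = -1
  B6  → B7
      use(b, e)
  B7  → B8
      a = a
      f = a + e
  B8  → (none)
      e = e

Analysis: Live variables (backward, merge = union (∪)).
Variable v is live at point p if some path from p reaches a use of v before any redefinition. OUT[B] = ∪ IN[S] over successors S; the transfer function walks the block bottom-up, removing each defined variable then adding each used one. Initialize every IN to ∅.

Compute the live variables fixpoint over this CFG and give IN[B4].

Converged values:
  B0:  IN={a, c, d, e}  OUT={a, b, c, d}
  B1:  IN={a, b, c, d}  OUT={a, b, c, d, f}
  B2:  IN={a, b, c, d, f}  OUT={a, b, c, d, e, f}
  B3:  IN={a, b, d, f}  OUT={a, b, d, f}
  B4:  IN={a, b, d, f}  OUT={a, b, c, f}
  B5:  IN={a, b, c, f}  OUT={a, b, e}
  B6:  IN={a, b, e}  OUT={a, e}
  B7:  IN={a, e}  OUT={e}
  B8:  IN={e}  OUT={}

Merge at B4: OUT[B4] = IN[B5] = {a, b, c, f}
Applying B4's transfer function to that OUT value gives IN[B4] (row B4 above).

Answer: {a, b, d, f}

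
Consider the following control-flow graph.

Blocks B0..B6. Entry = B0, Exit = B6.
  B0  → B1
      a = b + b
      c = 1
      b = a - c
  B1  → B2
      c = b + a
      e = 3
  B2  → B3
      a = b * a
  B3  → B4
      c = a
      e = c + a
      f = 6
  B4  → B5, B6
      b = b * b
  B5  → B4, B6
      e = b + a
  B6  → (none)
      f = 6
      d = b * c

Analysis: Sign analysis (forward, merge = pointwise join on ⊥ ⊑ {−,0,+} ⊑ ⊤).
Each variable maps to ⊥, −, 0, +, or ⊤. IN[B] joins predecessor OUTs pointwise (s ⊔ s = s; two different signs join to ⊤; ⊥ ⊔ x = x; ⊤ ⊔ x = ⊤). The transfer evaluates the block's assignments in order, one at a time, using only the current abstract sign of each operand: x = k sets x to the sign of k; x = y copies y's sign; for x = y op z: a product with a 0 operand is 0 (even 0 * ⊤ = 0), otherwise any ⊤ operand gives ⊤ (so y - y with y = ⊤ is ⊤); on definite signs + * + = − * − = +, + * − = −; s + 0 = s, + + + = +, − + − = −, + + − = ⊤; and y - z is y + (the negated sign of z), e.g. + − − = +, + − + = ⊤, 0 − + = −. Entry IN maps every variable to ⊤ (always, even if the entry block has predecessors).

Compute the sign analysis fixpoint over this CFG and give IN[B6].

Converged values:
  B0:  IN=(all ⊤)  OUT={c:+; rest ⊤}
  B1:  IN={c:+; rest ⊤}  OUT={e:+; rest ⊤}
  B2:  IN={e:+; rest ⊤}  OUT={e:+; rest ⊤}
  B3:  IN={e:+; rest ⊤}  OUT={f:+; rest ⊤}
  B4:  IN={f:+; rest ⊤}  OUT={f:+; rest ⊤}
  B5:  IN={f:+; rest ⊤}  OUT={f:+; rest ⊤}
  B6:  IN={f:+; rest ⊤}  OUT={f:+; rest ⊤}

Merge at B6: IN[B6] = OUT[B4] ⊔ OUT[B5] = {a: ⊤, b: ⊤, c: ⊤, d: ⊤, e: ⊤, f: +}

Answer: {a: ⊤, b: ⊤, c: ⊤, d: ⊤, e: ⊤, f: +}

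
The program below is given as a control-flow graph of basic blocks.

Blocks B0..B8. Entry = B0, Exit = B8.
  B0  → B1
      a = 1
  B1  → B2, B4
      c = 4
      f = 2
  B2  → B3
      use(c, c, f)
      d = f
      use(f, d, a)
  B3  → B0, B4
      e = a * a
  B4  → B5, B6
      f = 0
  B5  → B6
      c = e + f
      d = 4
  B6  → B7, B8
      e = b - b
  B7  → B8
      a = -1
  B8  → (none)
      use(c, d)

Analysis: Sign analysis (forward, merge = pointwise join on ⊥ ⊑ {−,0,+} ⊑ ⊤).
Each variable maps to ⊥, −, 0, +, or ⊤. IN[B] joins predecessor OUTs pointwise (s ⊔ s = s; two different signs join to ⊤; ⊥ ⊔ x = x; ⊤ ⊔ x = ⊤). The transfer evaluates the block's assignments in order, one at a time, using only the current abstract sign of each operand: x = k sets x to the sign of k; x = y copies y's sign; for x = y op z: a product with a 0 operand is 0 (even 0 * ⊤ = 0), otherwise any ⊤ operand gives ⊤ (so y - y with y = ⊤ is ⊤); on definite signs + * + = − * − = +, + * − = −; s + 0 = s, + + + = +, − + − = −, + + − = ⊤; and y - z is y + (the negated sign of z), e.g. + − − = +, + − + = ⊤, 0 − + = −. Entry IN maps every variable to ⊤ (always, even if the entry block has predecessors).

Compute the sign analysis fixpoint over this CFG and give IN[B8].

Answer: {a: ⊤, b: ⊤, c: ⊤, d: ⊤, e: ⊤, f: 0}

Derivation:
Per-block solution:
  B0:  IN=(all ⊤)  OUT={a:+; rest ⊤}
  B1:  IN={a:+; rest ⊤}  OUT={a:+, c:+, f:+; rest ⊤}
  B2:  IN={a:+, c:+, f:+; rest ⊤}  OUT={a:+, c:+, d:+, f:+; rest ⊤}
  B3:  IN={a:+, c:+, d:+, f:+; rest ⊤}  OUT={a:+, c:+, d:+, e:+, f:+; rest ⊤}
  B4:  IN={a:+, c:+, f:+; rest ⊤}  OUT={a:+, c:+, f:0; rest ⊤}
  B5:  IN={a:+, c:+, f:0; rest ⊤}  OUT={a:+, d:+, f:0; rest ⊤}
  B6:  IN={a:+, f:0; rest ⊤}  OUT={a:+, f:0; rest ⊤}
  B7:  IN={a:+, f:0; rest ⊤}  OUT={a:-, f:0; rest ⊤}
  B8:  IN={f:0; rest ⊤}  OUT={f:0; rest ⊤}

Merge at B8: IN[B8] = OUT[B6] ⊔ OUT[B7] = {a: ⊤, b: ⊤, c: ⊤, d: ⊤, e: ⊤, f: 0}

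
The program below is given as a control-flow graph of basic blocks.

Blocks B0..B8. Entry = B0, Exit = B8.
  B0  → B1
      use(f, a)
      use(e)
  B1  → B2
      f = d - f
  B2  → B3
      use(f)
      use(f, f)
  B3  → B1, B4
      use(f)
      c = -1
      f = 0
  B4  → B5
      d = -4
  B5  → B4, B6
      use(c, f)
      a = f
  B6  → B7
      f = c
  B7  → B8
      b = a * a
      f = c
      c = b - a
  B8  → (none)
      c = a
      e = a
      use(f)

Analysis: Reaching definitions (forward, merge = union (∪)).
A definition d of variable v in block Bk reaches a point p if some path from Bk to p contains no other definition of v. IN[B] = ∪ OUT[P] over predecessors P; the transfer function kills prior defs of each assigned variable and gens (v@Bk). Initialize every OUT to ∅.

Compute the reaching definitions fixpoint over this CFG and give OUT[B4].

Per-block solution:
  B0:  IN={}  OUT={}
  B1:  IN={c@B3, f@B3}  OUT={c@B3, f@B1}
  B2:  IN={c@B3, f@B1}  OUT={c@B3, f@B1}
  B3:  IN={c@B3, f@B1}  OUT={c@B3, f@B3}
  B4:  IN={a@B5, c@B3, d@B4, f@B3}  OUT={a@B5, c@B3, d@B4, f@B3}
  B5:  IN={a@B5, c@B3, d@B4, f@B3}  OUT={a@B5, c@B3, d@B4, f@B3}
  B6:  IN={a@B5, c@B3, d@B4, f@B3}  OUT={a@B5, c@B3, d@B4, f@B6}
  B7:  IN={a@B5, c@B3, d@B4, f@B6}  OUT={a@B5, b@B7, c@B7, d@B4, f@B7}
  B8:  IN={a@B5, b@B7, c@B7, d@B4, f@B7}  OUT={a@B5, b@B7, c@B8, d@B4, e@B8, f@B7}

Merge at B4: IN[B4] = OUT[B3] ⊔ OUT[B5] = {a@B5, c@B3, d@B4, f@B3}
Applying B4's transfer function to that IN value gives OUT[B4] (row B4 above).

Answer: {a@B5, c@B3, d@B4, f@B3}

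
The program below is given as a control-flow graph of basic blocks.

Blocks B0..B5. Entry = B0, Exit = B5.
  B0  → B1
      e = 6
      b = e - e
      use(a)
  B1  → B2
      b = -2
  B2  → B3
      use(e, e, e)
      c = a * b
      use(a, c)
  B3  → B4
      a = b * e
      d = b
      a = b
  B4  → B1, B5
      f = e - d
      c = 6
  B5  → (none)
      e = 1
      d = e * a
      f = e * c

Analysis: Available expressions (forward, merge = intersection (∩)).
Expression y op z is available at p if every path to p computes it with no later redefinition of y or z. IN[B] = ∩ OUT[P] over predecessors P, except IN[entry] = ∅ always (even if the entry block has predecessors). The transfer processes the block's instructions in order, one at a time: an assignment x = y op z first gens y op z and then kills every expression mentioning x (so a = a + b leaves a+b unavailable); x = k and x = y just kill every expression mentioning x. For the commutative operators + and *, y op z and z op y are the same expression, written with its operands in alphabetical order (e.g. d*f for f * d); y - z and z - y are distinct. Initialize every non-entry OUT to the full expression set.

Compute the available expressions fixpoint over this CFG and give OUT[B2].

Answer: {a*b, e-e}

Derivation:
Converged values:
  B0:   IN={}   OUT={e-e}
  B1:   IN={e-e}   OUT={e-e}
  B2:   IN={e-e}   OUT={a*b, e-e}
  B3:   IN={a*b, e-e}   OUT={b*e, e-e}
  B4:   IN={b*e, e-e}   OUT={b*e, e-d, e-e}
  B5:   IN={b*e, e-d, e-e}   OUT={a*e, c*e}

Merge at B2: IN[B2] = OUT[B1] = {e-e}
Applying B2's transfer function to that IN value gives OUT[B2] (row B2 above).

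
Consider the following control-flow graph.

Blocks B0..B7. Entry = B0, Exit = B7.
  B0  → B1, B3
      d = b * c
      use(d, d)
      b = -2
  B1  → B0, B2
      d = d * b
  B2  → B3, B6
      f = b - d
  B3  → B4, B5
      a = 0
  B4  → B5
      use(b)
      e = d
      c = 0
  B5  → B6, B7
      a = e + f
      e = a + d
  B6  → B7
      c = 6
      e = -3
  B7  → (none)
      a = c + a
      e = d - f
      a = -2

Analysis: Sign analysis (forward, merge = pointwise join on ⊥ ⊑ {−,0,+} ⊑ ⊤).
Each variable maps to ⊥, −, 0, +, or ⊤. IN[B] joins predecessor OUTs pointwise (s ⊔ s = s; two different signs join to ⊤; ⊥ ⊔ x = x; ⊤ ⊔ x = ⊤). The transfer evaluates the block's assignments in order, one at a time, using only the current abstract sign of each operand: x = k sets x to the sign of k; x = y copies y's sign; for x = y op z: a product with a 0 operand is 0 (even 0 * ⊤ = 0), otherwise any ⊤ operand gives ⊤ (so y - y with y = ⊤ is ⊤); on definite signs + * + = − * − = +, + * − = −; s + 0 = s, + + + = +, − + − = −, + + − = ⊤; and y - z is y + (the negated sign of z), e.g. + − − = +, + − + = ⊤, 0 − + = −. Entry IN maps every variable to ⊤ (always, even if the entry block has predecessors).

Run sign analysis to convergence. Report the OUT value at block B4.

Answer: {a: 0, b: -, c: 0, d: ⊤, e: ⊤, f: ⊤}

Derivation:
Converged values:
  B0:  IN=(all ⊤)  OUT={b:-; rest ⊤}
  B1:  IN={b:-; rest ⊤}  OUT={b:-; rest ⊤}
  B2:  IN={b:-; rest ⊤}  OUT={b:-; rest ⊤}
  B3:  IN={b:-; rest ⊤}  OUT={a:0, b:-; rest ⊤}
  B4:  IN={a:0, b:-; rest ⊤}  OUT={a:0, b:-, c:0; rest ⊤}
  B5:  IN={a:0, b:-; rest ⊤}  OUT={b:-; rest ⊤}
  B6:  IN={b:-; rest ⊤}  OUT={b:-, c:+, e:-; rest ⊤}
  B7:  IN={b:-; rest ⊤}  OUT={a:-, b:-; rest ⊤}

Merge at B4: IN[B4] = OUT[B3] = {a: 0, b: -, c: ⊤, d: ⊤, e: ⊤, f: ⊤}
Applying B4's transfer function to that IN value gives OUT[B4] (row B4 above).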